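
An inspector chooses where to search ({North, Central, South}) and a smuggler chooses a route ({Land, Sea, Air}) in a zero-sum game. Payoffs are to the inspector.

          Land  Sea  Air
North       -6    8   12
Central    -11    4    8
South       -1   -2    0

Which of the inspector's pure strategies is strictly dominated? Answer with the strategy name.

North gives a strictly higher payoff than Central against every column: -6 > -11, 8 > 4, 12 > 8.
So Central is strictly dominated and the inspector never plays it.

Central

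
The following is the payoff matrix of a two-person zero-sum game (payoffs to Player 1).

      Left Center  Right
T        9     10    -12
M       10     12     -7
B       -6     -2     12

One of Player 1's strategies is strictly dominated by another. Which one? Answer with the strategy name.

M gives a strictly higher payoff than T against every column: 10 > 9, 12 > 10, -7 > -12.
So T is strictly dominated and Player 1 never plays it.

T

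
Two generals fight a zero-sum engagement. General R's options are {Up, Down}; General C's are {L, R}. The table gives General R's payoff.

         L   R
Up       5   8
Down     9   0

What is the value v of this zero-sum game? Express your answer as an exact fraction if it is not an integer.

Row minima: Up → 5, Down → 0; maximin = 5.
Column maxima: L → 9, R → 8; minimax = 8.
5 ≠ 8, so there is no saddle point; optimal play is mixed.
Let General R play Up with probability p. Expected payoff against L: 5p + 9(1−p) = −4p + 9; against R: 8p + 0(1−p) = 8p.
Setting these equal: −4p + 9 = 8p ⇒ −12p = -9 ⇒ p = 3/4, and the value is (-4)·(3/4) + 9 = 6.
For General C: with q = P(L), equating Up's and Down's payoffs gives −3q + 8 = 9q ⇒ q = 2/3.

6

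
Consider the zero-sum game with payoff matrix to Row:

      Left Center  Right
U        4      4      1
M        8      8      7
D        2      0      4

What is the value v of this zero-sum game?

Row minima: U → 1, M → 7, D → 0; maximin = 7.
Column maxima: Left → 8, Center → 8, Right → 7; minimax = 7.
Since maximin = minimax = 7, there is a saddle point and the value is 7.

7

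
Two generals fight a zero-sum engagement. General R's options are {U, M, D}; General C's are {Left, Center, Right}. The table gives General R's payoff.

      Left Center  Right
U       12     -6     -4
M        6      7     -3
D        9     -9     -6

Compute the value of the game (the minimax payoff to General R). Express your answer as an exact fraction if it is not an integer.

-3

Row minima: U → -6, M → -3, D → -9; maximin = -3.
Column maxima: Left → 12, Center → 7, Right → -3; minimax = -3.
Since maximin = minimax = -3, there is a saddle point and the value is -3.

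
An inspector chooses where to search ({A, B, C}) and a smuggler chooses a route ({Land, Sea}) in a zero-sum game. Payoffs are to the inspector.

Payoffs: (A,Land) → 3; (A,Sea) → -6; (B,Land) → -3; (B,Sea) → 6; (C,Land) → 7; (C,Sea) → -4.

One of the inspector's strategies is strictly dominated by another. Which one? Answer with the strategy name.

A

C gives a strictly higher payoff than A against every column: 7 > 3, -4 > -6.
So A is strictly dominated and the inspector never plays it.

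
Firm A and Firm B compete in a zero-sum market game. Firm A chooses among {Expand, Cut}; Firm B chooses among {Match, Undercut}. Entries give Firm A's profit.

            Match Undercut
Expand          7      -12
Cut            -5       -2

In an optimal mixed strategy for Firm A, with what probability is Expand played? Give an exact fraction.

Row minima: Expand → -12, Cut → -5; maximin = -5.
Column maxima: Match → 7, Undercut → -2; minimax = -2.
-5 ≠ -2, so there is no saddle point; optimal play is mixed.
Let Firm A play Expand with probability p. Expected payoff against Match: 7p + (-5)(1−p) = 12p − 5; against Undercut: (-12)p + (-2)(1−p) = −10p − 2.
Setting these equal: 12p − 5 = −10p − 2 ⇒ 22p = 3 ⇒ p = 3/22, and the value is (12)·(3/22) − 5 = -37/11.
For Firm B: with q = P(Match), equating Expand's and Cut's payoffs gives 19q − 12 = −3q − 2 ⇒ q = 5/11.

3/22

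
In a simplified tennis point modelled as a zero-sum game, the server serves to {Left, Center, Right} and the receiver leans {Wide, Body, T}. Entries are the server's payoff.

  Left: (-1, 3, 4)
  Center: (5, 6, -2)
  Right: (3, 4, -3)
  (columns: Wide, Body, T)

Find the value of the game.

Row minima: Left → -1, Center → -2, Right → -3; maximin = -1.
Column maxima: Wide → 5, Body → 6, T → 4; minimax = 4.
-1 ≠ 4, so there is no saddle point; optimal play is mixed.
Right is strictly dominated by Center, so the server never plays it.
Body is strictly dominated by Wide (it gives the server strictly more in every row), so the receiver never plays it.
On the remaining 2×2 (Left, Center vs Wide, T):
Let the server play Left with probability p. Expected payoff against Wide: (-1)p + 5(1−p) = −6p + 5; against T: 4p + (-2)(1−p) = 6p − 2.
Setting these equal: −6p + 5 = 6p − 2 ⇒ −12p = -7 ⇒ p = 7/12, and the value is (-6)·(7/12) + 5 = 3/2.
For the receiver: with q = P(Wide), equating Left's and Center's payoffs gives −5q + 4 = 7q − 2 ⇒ q = 1/2.

3/2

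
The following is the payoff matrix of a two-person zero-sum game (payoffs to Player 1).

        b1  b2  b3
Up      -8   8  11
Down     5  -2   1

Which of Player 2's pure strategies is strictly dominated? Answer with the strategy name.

b2 holds Player 1's payoff strictly below b3 in every row: 8 < 11, -2 < 1.
So b3 is strictly dominated for Player 2.

b3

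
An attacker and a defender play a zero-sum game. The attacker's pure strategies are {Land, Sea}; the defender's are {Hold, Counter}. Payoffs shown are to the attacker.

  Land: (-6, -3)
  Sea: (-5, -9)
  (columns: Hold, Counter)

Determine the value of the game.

-39/7

Row minima: Land → -6, Sea → -9; maximin = -6.
Column maxima: Hold → -5, Counter → -3; minimax = -5.
-6 ≠ -5, so there is no saddle point; optimal play is mixed.
Let the attacker play Land with probability p. Expected payoff against Hold: (-6)p + (-5)(1−p) = −p − 5; against Counter: (-3)p + (-9)(1−p) = 6p − 9.
Setting these equal: −p − 5 = 6p − 9 ⇒ −7p = -4 ⇒ p = 4/7, and the value is (-1)·(4/7) − 5 = -39/7.
For the defender: with q = P(Hold), equating Land's and Sea's payoffs gives −3q − 3 = 4q − 9 ⇒ q = 6/7.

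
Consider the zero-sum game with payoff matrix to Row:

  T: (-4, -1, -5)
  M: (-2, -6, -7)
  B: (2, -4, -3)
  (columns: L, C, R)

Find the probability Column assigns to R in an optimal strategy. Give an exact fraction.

3/5

Row minima: T → -5, M → -7, B → -4; maximin = -4.
Column maxima: L → 2, C → -1, R → -3; minimax = -3.
-4 ≠ -3, so there is no saddle point; optimal play is mixed.
M is strictly dominated by B, so Row never plays it.
L is strictly dominated by R (it gives Row strictly more in every row), so Column never plays it.
On the remaining 2×2 (T, B vs C, R):
Let Row play T with probability p. Expected payoff against C: (-1)p + (-4)(1−p) = 3p − 4; against R: (-5)p + (-3)(1−p) = −2p − 3.
Setting these equal: 3p − 4 = −2p − 3 ⇒ 5p = 1 ⇒ p = 1/5, and the value is (3)·(1/5) − 4 = -17/5.
For Column: with q = P(C), equating T's and B's payoffs gives 4q − 5 = −q − 3 ⇒ q = 2/5.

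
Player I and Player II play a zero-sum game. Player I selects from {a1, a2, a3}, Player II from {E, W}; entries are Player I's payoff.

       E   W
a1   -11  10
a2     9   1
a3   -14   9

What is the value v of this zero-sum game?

Row minima: a1 → -11, a2 → 1, a3 → -14; maximin = 1.
Column maxima: E → 9, W → 10; minimax = 9.
1 ≠ 9, so there is no saddle point; optimal play is mixed.
a3 is strictly dominated by a1, so Player I never plays it.
On the remaining 2×2 (a1, a2 vs E, W):
Let Player I play a1 with probability p. Expected payoff against E: (-11)p + 9(1−p) = −20p + 9; against W: 10p + 1(1−p) = 9p + 1.
Setting these equal: −20p + 9 = 9p + 1 ⇒ −29p = -8 ⇒ p = 8/29, and the value is (-20)·(8/29) + 9 = 101/29.
For Player II: with q = P(E), equating a1's and a2's payoffs gives −21q + 10 = 8q + 1 ⇒ q = 9/29.

101/29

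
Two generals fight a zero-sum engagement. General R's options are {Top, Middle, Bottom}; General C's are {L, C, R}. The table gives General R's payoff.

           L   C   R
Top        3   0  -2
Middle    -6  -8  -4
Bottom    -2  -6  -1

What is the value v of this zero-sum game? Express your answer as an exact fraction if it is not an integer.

-12/7

Row minima: Top → -2, Middle → -8, Bottom → -6; maximin = -2.
Column maxima: L → 3, C → 0, R → -1; minimax = -1.
-2 ≠ -1, so there is no saddle point; optimal play is mixed.
Middle is strictly dominated by Top, so General R never plays it.
L is strictly dominated by C (it gives General R strictly more in every row), so General C never plays it.
On the remaining 2×2 (Top, Bottom vs C, R):
Let General R play Top with probability p. Expected payoff against C: 0p + (-6)(1−p) = 6p − 6; against R: (-2)p + (-1)(1−p) = −p − 1.
Setting these equal: 6p − 6 = −p − 1 ⇒ 7p = 5 ⇒ p = 5/7, and the value is (6)·(5/7) − 6 = -12/7.
For General C: with q = P(C), equating Top's and Bottom's payoffs gives 2q − 2 = −5q − 1 ⇒ q = 1/7.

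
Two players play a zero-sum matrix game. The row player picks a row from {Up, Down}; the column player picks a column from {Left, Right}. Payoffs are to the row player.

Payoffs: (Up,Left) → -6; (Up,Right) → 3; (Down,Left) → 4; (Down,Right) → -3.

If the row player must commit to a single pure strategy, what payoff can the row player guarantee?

-3

Row minima: Up → -6, Down → -3.
The best of these is -3.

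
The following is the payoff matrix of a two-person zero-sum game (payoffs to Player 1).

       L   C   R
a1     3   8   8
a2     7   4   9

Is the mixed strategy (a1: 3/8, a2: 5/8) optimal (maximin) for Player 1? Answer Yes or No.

Against L this mix gives (3/8)·3 + (5/8)·7 = 11/2.
Against C this mix gives (3/8)·8 + (5/8)·4 = 11/2.
Against R this mix gives (3/8)·8 + (5/8)·9 = 69/8.
All of Player 2's active replies (L, C) yield 11/2, and no column does worse for Player 1. The mix makes Player 2 indifferent and guarantees 11/2, so it is optimal.

Yes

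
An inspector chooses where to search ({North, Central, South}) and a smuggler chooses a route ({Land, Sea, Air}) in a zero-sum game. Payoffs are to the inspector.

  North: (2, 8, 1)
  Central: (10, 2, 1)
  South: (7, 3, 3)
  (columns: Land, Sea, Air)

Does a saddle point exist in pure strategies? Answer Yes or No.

Yes

Row minima: North → 1, Central → 1, South → 3; maximin = 3.
Column maxima: Land → 10, Sea → 8, Air → 3; minimax = 3.
maximin = minimax = 3, so a saddle point exists.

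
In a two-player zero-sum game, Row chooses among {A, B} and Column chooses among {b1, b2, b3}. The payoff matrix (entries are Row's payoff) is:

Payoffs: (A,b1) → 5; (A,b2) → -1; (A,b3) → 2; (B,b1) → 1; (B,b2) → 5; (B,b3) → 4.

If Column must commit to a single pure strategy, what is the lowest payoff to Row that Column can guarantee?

Column maxima: b1 → 5, b2 → 5, b3 → 4.
The smallest of these is 4.

4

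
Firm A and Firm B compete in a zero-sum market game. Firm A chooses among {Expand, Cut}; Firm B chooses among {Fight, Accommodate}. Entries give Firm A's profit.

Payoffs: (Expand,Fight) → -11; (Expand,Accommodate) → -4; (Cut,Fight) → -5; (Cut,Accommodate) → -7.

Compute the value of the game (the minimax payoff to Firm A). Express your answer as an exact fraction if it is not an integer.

-19/3

Row minima: Expand → -11, Cut → -7; maximin = -7.
Column maxima: Fight → -5, Accommodate → -4; minimax = -5.
-7 ≠ -5, so there is no saddle point; optimal play is mixed.
Let Firm A play Expand with probability p. Expected payoff against Fight: (-11)p + (-5)(1−p) = −6p − 5; against Accommodate: (-4)p + (-7)(1−p) = 3p − 7.
Setting these equal: −6p − 5 = 3p − 7 ⇒ −9p = -2 ⇒ p = 2/9, and the value is (-6)·(2/9) − 5 = -19/3.
For Firm B: with q = P(Fight), equating Expand's and Cut's payoffs gives −7q − 4 = 2q − 7 ⇒ q = 1/3.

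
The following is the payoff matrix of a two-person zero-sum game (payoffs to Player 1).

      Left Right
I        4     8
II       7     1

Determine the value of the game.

26/5

Row minima: I → 4, II → 1; maximin = 4.
Column maxima: Left → 7, Right → 8; minimax = 7.
4 ≠ 7, so there is no saddle point; optimal play is mixed.
Let Player 1 play I with probability p. Expected payoff against Left: 4p + 7(1−p) = −3p + 7; against Right: 8p + 1(1−p) = 7p + 1.
Setting these equal: −3p + 7 = 7p + 1 ⇒ −10p = -6 ⇒ p = 3/5, and the value is (-3)·(3/5) + 7 = 26/5.
For Player 2: with q = P(Left), equating I's and II's payoffs gives −4q + 8 = 6q + 1 ⇒ q = 7/10.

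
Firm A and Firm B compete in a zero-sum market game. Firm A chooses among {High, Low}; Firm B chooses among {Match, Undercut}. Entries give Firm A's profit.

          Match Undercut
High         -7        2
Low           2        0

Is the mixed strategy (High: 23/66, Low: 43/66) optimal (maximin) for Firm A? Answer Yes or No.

No

Against Match this mix gives (23/66)·(-7) + (43/66)·2 = -25/22.
Against Undercut this mix gives (23/66)·2 + (43/66)·0 = 23/33.
Firm B will play Match, holding Firm A to -25/22. Shifting weight toward the row that does better against Match would raise this floor (the equalizing mix achieves 4/11 against both Match and Undercut), so the proposed strategy is not optimal.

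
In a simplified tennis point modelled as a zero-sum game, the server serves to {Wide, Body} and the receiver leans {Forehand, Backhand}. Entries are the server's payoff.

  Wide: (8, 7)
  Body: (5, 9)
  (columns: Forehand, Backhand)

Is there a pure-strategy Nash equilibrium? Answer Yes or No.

Row minima: Wide → 7, Body → 5; maximin = 7.
Column maxima: Forehand → 8, Backhand → 9; minimax = 8.
7 ≠ 8, so no pure-strategy equilibrium exists.

No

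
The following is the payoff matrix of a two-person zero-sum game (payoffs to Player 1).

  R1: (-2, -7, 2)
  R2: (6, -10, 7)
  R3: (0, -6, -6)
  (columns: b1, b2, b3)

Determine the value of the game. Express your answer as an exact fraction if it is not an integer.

Row minima: R1 → -7, R2 → -10, R3 → -6; maximin = -6.
Column maxima: b1 → 6, b2 → -6, b3 → 7; minimax = -6.
Since maximin = minimax = -6, there is a saddle point and the value is -6.

-6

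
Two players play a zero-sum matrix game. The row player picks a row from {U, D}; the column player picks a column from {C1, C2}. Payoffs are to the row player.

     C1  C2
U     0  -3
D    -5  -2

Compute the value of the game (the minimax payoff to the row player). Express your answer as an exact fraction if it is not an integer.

-5/2

Row minima: U → -3, D → -5; maximin = -3.
Column maxima: C1 → 0, C2 → -2; minimax = -2.
-3 ≠ -2, so there is no saddle point; optimal play is mixed.
Let the row player play U with probability p. Expected payoff against C1: 0p + (-5)(1−p) = 5p − 5; against C2: (-3)p + (-2)(1−p) = −p − 2.
Setting these equal: 5p − 5 = −p − 2 ⇒ 6p = 3 ⇒ p = 1/2, and the value is (5)·(1/2) − 5 = -5/2.
For the column player: with q = P(C1), equating U's and D's payoffs gives 3q − 3 = −3q − 2 ⇒ q = 1/6.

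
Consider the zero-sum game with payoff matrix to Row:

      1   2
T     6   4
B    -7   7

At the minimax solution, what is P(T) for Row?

Row minima: T → 4, B → -7; maximin = 4.
Column maxima: 1 → 6, 2 → 7; minimax = 6.
4 ≠ 6, so there is no saddle point; optimal play is mixed.
Let Row play T with probability p. Expected payoff against 1: 6p + (-7)(1−p) = 13p − 7; against 2: 4p + 7(1−p) = −3p + 7.
Setting these equal: 13p − 7 = −3p + 7 ⇒ 16p = 14 ⇒ p = 7/8, and the value is (13)·(7/8) − 7 = 35/8.
For Column: with q = P(1), equating T's and B's payoffs gives 2q + 4 = −14q + 7 ⇒ q = 3/16.

7/8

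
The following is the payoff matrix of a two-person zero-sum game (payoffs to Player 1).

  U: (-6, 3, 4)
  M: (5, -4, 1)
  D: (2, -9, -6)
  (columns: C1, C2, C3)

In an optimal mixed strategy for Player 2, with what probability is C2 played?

Row minima: U → -6, M → -4, D → -9; maximin = -4.
Column maxima: C1 → 5, C2 → 3, C3 → 4; minimax = 3.
-4 ≠ 3, so there is no saddle point; optimal play is mixed.
D is strictly dominated by M, so Player 1 never plays it.
C3 is strictly dominated by C2 (it gives Player 1 strictly more in every row), so Player 2 never plays it.
On the remaining 2×2 (U, M vs C1, C2):
Let Player 1 play U with probability p. Expected payoff against C1: (-6)p + 5(1−p) = −11p + 5; against C2: 3p + (-4)(1−p) = 7p − 4.
Setting these equal: −11p + 5 = 7p − 4 ⇒ −18p = -9 ⇒ p = 1/2, and the value is (-11)·(1/2) + 5 = -1/2.
For Player 2: with q = P(C1), equating U's and M's payoffs gives −9q + 3 = 9q − 4 ⇒ q = 7/18.

11/18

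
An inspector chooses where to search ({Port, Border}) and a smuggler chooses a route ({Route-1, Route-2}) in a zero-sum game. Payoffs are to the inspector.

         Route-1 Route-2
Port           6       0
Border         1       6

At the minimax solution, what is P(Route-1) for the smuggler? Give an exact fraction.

6/11

Row minima: Port → 0, Border → 1; maximin = 1.
Column maxima: Route-1 → 6, Route-2 → 6; minimax = 6.
1 ≠ 6, so there is no saddle point; optimal play is mixed.
Let the inspector play Port with probability p. Expected payoff against Route-1: 6p + 1(1−p) = 5p + 1; against Route-2: 0p + 6(1−p) = −6p + 6.
Setting these equal: 5p + 1 = −6p + 6 ⇒ 11p = 5 ⇒ p = 5/11, and the value is (5)·(5/11) + 1 = 36/11.
For the smuggler: with q = P(Route-1), equating Port's and Border's payoffs gives 6q = −5q + 6 ⇒ q = 6/11.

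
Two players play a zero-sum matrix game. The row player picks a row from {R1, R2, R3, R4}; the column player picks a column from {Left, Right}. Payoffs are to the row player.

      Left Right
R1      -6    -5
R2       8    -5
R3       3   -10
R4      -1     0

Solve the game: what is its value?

Row minima: R1 → -6, R2 → -5, R3 → -10, R4 → -1; maximin = -1.
Column maxima: Left → 8, Right → 0; minimax = 0.
-1 ≠ 0, so there is no saddle point; optimal play is mixed.
R1 is strictly dominated by R4, so the row player never plays it.
R3 is strictly dominated by R2, so the row player never plays it.
On the remaining 2×2 (R2, R4 vs Left, Right):
Let the row player play R2 with probability p. Expected payoff against Left: 8p + (-1)(1−p) = 9p − 1; against Right: (-5)p + 0(1−p) = −5p.
Setting these equal: 9p − 1 = −5p ⇒ 14p = 1 ⇒ p = 1/14, and the value is (9)·(1/14) − 1 = -5/14.
For the column player: with q = P(Left), equating R2's and R4's payoffs gives 13q − 5 = −q ⇒ q = 5/14.

-5/14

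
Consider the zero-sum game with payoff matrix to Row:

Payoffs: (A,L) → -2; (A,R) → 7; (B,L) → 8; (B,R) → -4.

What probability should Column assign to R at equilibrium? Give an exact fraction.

Row minima: A → -2, B → -4; maximin = -2.
Column maxima: L → 8, R → 7; minimax = 7.
-2 ≠ 7, so there is no saddle point; optimal play is mixed.
Let Row play A with probability p. Expected payoff against L: (-2)p + 8(1−p) = −10p + 8; against R: 7p + (-4)(1−p) = 11p − 4.
Setting these equal: −10p + 8 = 11p − 4 ⇒ −21p = -12 ⇒ p = 4/7, and the value is (-10)·(4/7) + 8 = 16/7.
For Column: with q = P(L), equating A's and B's payoffs gives −9q + 7 = 12q − 4 ⇒ q = 11/21.

10/21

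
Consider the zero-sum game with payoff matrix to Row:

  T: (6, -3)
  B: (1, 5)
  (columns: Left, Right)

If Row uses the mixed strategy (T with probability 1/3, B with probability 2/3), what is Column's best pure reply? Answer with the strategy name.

If Column plays Left, Row's expected payoff is (1/3)·6 + (2/3)·1 = 8/3.
If Column plays Right, Row's expected payoff is (1/3)·(-3) + (2/3)·5 = 7/3.
Column minimizes Row's payoff; the smallest is 7/3, so the best response is Right.

Right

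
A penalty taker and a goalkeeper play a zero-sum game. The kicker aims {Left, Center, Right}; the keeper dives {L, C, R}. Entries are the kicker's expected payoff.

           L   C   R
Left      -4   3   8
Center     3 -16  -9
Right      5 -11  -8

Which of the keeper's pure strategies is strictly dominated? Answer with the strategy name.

R

C holds the kicker's payoff strictly below R in every row: 3 < 8, -16 < -9, -11 < -8.
So R is strictly dominated for the keeper.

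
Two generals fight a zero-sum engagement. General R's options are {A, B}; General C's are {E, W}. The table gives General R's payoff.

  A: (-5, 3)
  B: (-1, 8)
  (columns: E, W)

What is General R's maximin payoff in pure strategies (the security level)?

-1

Row minima: A → -5, B → -1.
The best of these is -1.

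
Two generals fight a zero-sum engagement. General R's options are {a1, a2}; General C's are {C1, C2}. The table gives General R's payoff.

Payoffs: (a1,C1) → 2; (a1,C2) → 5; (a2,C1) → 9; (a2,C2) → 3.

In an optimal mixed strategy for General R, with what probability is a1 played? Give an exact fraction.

2/3

Row minima: a1 → 2, a2 → 3; maximin = 3.
Column maxima: C1 → 9, C2 → 5; minimax = 5.
3 ≠ 5, so there is no saddle point; optimal play is mixed.
Let General R play a1 with probability p. Expected payoff against C1: 2p + 9(1−p) = −7p + 9; against C2: 5p + 3(1−p) = 2p + 3.
Setting these equal: −7p + 9 = 2p + 3 ⇒ −9p = -6 ⇒ p = 2/3, and the value is (-7)·(2/3) + 9 = 13/3.
For General C: with q = P(C1), equating a1's and a2's payoffs gives −3q + 5 = 6q + 3 ⇒ q = 2/9.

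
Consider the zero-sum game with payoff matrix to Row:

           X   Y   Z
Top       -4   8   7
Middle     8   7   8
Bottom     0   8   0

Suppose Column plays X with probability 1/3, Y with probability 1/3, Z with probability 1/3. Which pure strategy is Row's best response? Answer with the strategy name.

Expected payoff of Top: (1/3)·(-4) + (1/3)·8 + (1/3)·7 = 11/3.
Expected payoff of Middle: (1/3)·8 + (1/3)·7 + (1/3)·8 = 23/3.
Expected payoff of Bottom: (1/3)·0 + (1/3)·8 + (1/3)·0 = 8/3.
The largest is 23/3, so Row's best response is Middle.

Middle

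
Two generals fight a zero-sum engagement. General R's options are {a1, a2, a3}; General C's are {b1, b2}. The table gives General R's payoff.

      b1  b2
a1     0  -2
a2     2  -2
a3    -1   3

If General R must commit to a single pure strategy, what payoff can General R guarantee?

Row minima: a1 → -2, a2 → -2, a3 → -1.
The best of these is -1.

-1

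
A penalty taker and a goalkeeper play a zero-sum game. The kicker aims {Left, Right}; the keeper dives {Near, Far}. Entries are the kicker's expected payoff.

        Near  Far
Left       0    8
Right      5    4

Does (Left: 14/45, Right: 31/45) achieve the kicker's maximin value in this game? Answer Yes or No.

No

Against Near this mix gives (14/45)·0 + (31/45)·5 = 31/9.
Against Far this mix gives (14/45)·8 + (31/45)·4 = 236/45.
The keeper will play Near, holding the kicker to 31/9. Shifting weight toward the row that does better against Near would raise this floor (the equalizing mix achieves 40/9 against both Near and Far), so the proposed strategy is not optimal.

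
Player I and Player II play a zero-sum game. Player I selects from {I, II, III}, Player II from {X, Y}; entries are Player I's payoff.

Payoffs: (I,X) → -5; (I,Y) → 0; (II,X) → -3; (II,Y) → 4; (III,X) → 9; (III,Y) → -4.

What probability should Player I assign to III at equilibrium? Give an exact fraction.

7/20

Row minima: I → -5, II → -3, III → -4; maximin = -3.
Column maxima: X → 9, Y → 4; minimax = 4.
-3 ≠ 4, so there is no saddle point; optimal play is mixed.
I is strictly dominated by II, so Player I never plays it.
On the remaining 2×2 (II, III vs X, Y):
Let Player I play II with probability p. Expected payoff against X: (-3)p + 9(1−p) = −12p + 9; against Y: 4p + (-4)(1−p) = 8p − 4.
Setting these equal: −12p + 9 = 8p − 4 ⇒ −20p = -13 ⇒ p = 13/20, and the value is (-12)·(13/20) + 9 = 6/5.
For Player II: with q = P(X), equating II's and III's payoffs gives −7q + 4 = 13q − 4 ⇒ q = 2/5.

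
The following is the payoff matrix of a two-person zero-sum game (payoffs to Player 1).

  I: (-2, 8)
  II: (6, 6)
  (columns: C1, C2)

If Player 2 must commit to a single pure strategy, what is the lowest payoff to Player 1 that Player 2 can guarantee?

6

Column maxima: C1 → 6, C2 → 8.
The smallest of these is 6.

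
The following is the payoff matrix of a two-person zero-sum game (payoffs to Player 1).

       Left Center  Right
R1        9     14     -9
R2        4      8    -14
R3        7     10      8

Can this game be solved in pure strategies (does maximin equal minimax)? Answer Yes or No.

Row minima: R1 → -9, R2 → -14, R3 → 7; maximin = 7.
Column maxima: Left → 9, Center → 14, Right → 8; minimax = 8.
7 ≠ 8, so no pure-strategy equilibrium exists.

No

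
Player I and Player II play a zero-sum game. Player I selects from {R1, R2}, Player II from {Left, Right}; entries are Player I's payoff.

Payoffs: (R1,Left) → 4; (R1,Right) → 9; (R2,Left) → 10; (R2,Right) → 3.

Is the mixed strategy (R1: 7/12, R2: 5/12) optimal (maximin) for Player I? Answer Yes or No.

Against Left this mix gives (7/12)·4 + (5/12)·10 = 13/2.
Against Right this mix gives (7/12)·9 + (5/12)·3 = 13/2.
All of Player II's active replies (Left, Right) yield 13/2, and no column does worse for Player I. The mix makes Player II indifferent and guarantees 13/2, so it is optimal.

Yes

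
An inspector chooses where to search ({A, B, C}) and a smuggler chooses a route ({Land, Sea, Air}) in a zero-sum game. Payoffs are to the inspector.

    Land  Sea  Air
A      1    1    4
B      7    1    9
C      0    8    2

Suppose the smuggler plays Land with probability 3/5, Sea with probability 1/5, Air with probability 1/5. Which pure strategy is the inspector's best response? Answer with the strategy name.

B

Expected payoff of A: (3/5)·1 + (1/5)·1 + (1/5)·4 = 8/5.
Expected payoff of B: (3/5)·7 + (1/5)·1 + (1/5)·9 = 31/5.
Expected payoff of C: (3/5)·0 + (1/5)·8 + (1/5)·2 = 2.
The largest is 31/5, so the inspector's best response is B.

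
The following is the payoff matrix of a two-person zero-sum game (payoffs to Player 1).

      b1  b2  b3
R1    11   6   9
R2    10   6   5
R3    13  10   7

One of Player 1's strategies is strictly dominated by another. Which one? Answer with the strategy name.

R3 gives a strictly higher payoff than R2 against every column: 13 > 10, 10 > 6, 7 > 5.
So R2 is strictly dominated and Player 1 never plays it.

R2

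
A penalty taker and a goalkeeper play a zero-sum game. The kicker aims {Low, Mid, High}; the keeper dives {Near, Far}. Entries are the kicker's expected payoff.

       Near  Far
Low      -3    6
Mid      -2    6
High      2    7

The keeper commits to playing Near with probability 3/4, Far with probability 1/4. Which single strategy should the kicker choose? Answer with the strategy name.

Expected payoff of Low: (3/4)·(-3) + (1/4)·6 = -3/4.
Expected payoff of Mid: (3/4)·(-2) + (1/4)·6 = 0.
Expected payoff of High: (3/4)·2 + (1/4)·7 = 13/4.
The largest is 13/4, so the kicker's best response is High.

High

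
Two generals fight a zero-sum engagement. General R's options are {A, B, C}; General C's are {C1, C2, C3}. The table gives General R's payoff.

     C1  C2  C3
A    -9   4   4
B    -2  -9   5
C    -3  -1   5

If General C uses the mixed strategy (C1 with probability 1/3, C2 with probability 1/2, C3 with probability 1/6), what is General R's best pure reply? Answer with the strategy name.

A

Expected payoff of A: (1/3)·(-9) + (1/2)·4 + (1/6)·4 = -1/3.
Expected payoff of B: (1/3)·(-2) + (1/2)·(-9) + (1/6)·5 = -13/3.
Expected payoff of C: (1/3)·(-3) + (1/2)·(-1) + (1/6)·5 = -2/3.
The largest is -1/3, so General R's best response is A.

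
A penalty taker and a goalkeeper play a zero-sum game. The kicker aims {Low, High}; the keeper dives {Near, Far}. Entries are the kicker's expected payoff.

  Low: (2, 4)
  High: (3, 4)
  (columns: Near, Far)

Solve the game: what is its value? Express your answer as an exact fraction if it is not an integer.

Row minima: Low → 2, High → 3; maximin = 3.
Column maxima: Near → 3, Far → 4; minimax = 3.
Since maximin = minimax = 3, there is a saddle point and the value is 3.

3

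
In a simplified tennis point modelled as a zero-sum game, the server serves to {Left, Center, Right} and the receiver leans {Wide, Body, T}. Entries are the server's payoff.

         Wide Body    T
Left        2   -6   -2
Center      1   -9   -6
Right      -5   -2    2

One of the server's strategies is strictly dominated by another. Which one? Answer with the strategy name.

Center

Left gives a strictly higher payoff than Center against every column: 2 > 1, -6 > -9, -2 > -6.
So Center is strictly dominated and the server never plays it.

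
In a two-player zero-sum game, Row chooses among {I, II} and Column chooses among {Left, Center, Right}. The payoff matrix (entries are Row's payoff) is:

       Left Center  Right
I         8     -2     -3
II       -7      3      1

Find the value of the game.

Row minima: I → -3, II → -7; maximin = -3.
Column maxima: Left → 8, Center → 3, Right → 1; minimax = 1.
-3 ≠ 1, so there is no saddle point; optimal play is mixed.
Center is strictly dominated by Right (it gives Row strictly more in every row), so Column never plays it.
On the remaining 2×2 (I, II vs Left, Right):
Let Row play I with probability p. Expected payoff against Left: 8p + (-7)(1−p) = 15p − 7; against Right: (-3)p + 1(1−p) = −4p + 1.
Setting these equal: 15p − 7 = −4p + 1 ⇒ 19p = 8 ⇒ p = 8/19, and the value is (15)·(8/19) − 7 = -13/19.
For Column: with q = P(Left), equating I's and II's payoffs gives 11q − 3 = −8q + 1 ⇒ q = 4/19.

-13/19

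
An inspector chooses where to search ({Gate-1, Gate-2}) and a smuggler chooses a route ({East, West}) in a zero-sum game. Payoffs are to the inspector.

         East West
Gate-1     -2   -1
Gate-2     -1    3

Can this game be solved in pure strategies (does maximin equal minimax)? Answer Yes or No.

Yes

Row minima: Gate-1 → -2, Gate-2 → -1; maximin = -1.
Column maxima: East → -1, West → 3; minimax = -1.
maximin = minimax = -1, so a saddle point exists.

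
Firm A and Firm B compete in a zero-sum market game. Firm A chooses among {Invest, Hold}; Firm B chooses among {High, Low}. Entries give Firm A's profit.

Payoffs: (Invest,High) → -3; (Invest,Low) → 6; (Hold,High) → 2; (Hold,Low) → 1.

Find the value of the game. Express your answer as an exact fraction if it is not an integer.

3/2

Row minima: Invest → -3, Hold → 1; maximin = 1.
Column maxima: High → 2, Low → 6; minimax = 2.
1 ≠ 2, so there is no saddle point; optimal play is mixed.
Let Firm A play Invest with probability p. Expected payoff against High: (-3)p + 2(1−p) = −5p + 2; against Low: 6p + 1(1−p) = 5p + 1.
Setting these equal: −5p + 2 = 5p + 1 ⇒ −10p = -1 ⇒ p = 1/10, and the value is (-5)·(1/10) + 2 = 3/2.
For Firm B: with q = P(High), equating Invest's and Hold's payoffs gives −9q + 6 = q + 1 ⇒ q = 1/2.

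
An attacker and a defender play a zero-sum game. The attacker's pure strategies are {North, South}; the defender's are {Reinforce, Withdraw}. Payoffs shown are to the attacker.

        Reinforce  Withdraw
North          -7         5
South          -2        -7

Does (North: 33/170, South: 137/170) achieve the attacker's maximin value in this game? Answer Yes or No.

Against Reinforce this mix gives (33/170)·(-7) + (137/170)·(-2) = -101/34.
Against Withdraw this mix gives (33/170)·5 + (137/170)·(-7) = -397/85.
The defender will play Withdraw, holding the attacker to -397/85. Shifting weight toward the row that does better against Withdraw would raise this floor (the equalizing mix achieves -59/17 against both Withdraw and Reinforce), so the proposed strategy is not optimal.

No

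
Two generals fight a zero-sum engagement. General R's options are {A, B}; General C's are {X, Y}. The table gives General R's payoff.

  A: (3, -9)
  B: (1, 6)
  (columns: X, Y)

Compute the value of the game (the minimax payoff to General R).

Row minima: A → -9, B → 1; maximin = 1.
Column maxima: X → 3, Y → 6; minimax = 3.
1 ≠ 3, so there is no saddle point; optimal play is mixed.
Let General R play A with probability p. Expected payoff against X: 3p + 1(1−p) = 2p + 1; against Y: (-9)p + 6(1−p) = −15p + 6.
Setting these equal: 2p + 1 = −15p + 6 ⇒ 17p = 5 ⇒ p = 5/17, and the value is (2)·(5/17) + 1 = 27/17.
For General C: with q = P(X), equating A's and B's payoffs gives 12q − 9 = −5q + 6 ⇒ q = 15/17.

27/17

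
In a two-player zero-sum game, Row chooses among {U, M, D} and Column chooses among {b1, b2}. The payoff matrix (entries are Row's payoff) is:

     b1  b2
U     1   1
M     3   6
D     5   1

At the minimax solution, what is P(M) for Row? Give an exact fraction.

Row minima: U → 1, M → 3, D → 1; maximin = 3.
Column maxima: b1 → 5, b2 → 6; minimax = 5.
3 ≠ 5, so there is no saddle point; optimal play is mixed.
U is strictly dominated by M, so Row never plays it.
On the remaining 2×2 (M, D vs b1, b2):
Let Row play M with probability p. Expected payoff against b1: 3p + 5(1−p) = −2p + 5; against b2: 6p + 1(1−p) = 5p + 1.
Setting these equal: −2p + 5 = 5p + 1 ⇒ −7p = -4 ⇒ p = 4/7, and the value is (-2)·(4/7) + 5 = 27/7.
For Column: with q = P(b1), equating M's and D's payoffs gives −3q + 6 = 4q + 1 ⇒ q = 5/7.

4/7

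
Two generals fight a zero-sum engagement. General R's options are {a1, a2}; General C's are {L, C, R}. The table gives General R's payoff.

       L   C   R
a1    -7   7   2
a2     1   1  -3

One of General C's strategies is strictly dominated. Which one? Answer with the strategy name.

R holds General R's payoff strictly below C in every row: 2 < 7, -3 < 1.
So C is strictly dominated for General C.

C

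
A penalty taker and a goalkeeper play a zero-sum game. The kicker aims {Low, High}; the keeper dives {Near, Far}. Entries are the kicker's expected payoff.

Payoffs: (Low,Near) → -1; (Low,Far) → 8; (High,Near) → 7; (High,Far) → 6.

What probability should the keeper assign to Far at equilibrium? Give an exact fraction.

Row minima: Low → -1, High → 6; maximin = 6.
Column maxima: Near → 7, Far → 8; minimax = 7.
6 ≠ 7, so there is no saddle point; optimal play is mixed.
Let the kicker play Low with probability p. Expected payoff against Near: (-1)p + 7(1−p) = −8p + 7; against Far: 8p + 6(1−p) = 2p + 6.
Setting these equal: −8p + 7 = 2p + 6 ⇒ −10p = -1 ⇒ p = 1/10, and the value is (-8)·(1/10) + 7 = 31/5.
For the keeper: with q = P(Near), equating Low's and High's payoffs gives −9q + 8 = q + 6 ⇒ q = 1/5.

4/5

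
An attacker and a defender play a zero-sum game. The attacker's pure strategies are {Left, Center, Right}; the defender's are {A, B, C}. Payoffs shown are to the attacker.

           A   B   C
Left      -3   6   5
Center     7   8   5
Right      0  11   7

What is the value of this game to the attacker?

49/9

Row minima: Left → -3, Center → 5, Right → 0; maximin = 5.
Column maxima: A → 7, B → 11, C → 7; minimax = 7.
5 ≠ 7, so there is no saddle point; optimal play is mixed.
Left is strictly dominated by Right, so the attacker never plays it.
B is strictly dominated by A (it gives the attacker strictly more in every row), so the defender never plays it.
On the remaining 2×2 (Center, Right vs A, C):
Let the attacker play Center with probability p. Expected payoff against A: 7p + 0(1−p) = 7p; against C: 5p + 7(1−p) = −2p + 7.
Setting these equal: 7p = −2p + 7 ⇒ 9p = 7 ⇒ p = 7/9, and the value is (7)·(7/9) = 49/9.
For the defender: with q = P(A), equating Center's and Right's payoffs gives 2q + 5 = −7q + 7 ⇒ q = 2/9.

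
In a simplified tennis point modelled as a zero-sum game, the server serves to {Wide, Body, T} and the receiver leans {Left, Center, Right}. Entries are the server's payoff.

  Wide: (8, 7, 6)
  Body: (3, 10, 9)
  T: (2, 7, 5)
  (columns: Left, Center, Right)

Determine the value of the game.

27/4

Row minima: Wide → 6, Body → 3, T → 2; maximin = 6.
Column maxima: Left → 8, Center → 10, Right → 9; minimax = 8.
6 ≠ 8, so there is no saddle point; optimal play is mixed.
T is strictly dominated by Body, so the server never plays it.
Center is strictly dominated by Right (it gives the server strictly more in every row), so the receiver never plays it.
On the remaining 2×2 (Wide, Body vs Left, Right):
Let the server play Wide with probability p. Expected payoff against Left: 8p + 3(1−p) = 5p + 3; against Right: 6p + 9(1−p) = −3p + 9.
Setting these equal: 5p + 3 = −3p + 9 ⇒ 8p = 6 ⇒ p = 3/4, and the value is (5)·(3/4) + 3 = 27/4.
For the receiver: with q = P(Left), equating Wide's and Body's payoffs gives 2q + 6 = −6q + 9 ⇒ q = 3/8.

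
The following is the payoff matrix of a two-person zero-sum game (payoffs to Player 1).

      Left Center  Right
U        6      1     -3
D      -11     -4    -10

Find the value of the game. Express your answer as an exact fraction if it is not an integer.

-3

Row minima: U → -3, D → -11; maximin = -3.
Column maxima: Left → 6, Center → 1, Right → -3; minimax = -3.
Since maximin = minimax = -3, there is a saddle point and the value is -3.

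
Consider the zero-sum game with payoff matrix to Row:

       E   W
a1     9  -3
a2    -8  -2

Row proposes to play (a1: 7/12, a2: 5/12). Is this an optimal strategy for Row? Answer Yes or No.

Against E this mix gives (7/12)·9 + (5/12)·(-8) = 23/12.
Against W this mix gives (7/12)·(-3) + (5/12)·(-2) = -31/12.
Column will play W, holding Row to -31/12. Shifting weight toward the row that does better against W would raise this floor (the equalizing mix achieves -7/3 against both W and E), so the proposed strategy is not optimal.

No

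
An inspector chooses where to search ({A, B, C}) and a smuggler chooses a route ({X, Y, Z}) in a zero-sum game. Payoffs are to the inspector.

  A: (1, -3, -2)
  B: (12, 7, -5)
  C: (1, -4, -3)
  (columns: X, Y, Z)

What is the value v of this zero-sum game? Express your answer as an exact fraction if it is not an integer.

Row minima: A → -3, B → -5, C → -4; maximin = -3.
Column maxima: X → 12, Y → 7, Z → -2; minimax = -2.
-3 ≠ -2, so there is no saddle point; optimal play is mixed.
X is strictly dominated by Y (it gives the inspector strictly more in every row), so the smuggler never plays it.
With X eliminated, C is strictly dominated by A (A gives the inspector strictly more in every remaining column), so the inspector never plays it.
On the remaining 2×2 (A, B vs Y, Z):
Let the inspector play A with probability p. Expected payoff against Y: (-3)p + 7(1−p) = −10p + 7; against Z: (-2)p + (-5)(1−p) = 3p − 5.
Setting these equal: −10p + 7 = 3p − 5 ⇒ −13p = -12 ⇒ p = 12/13, and the value is (-10)·(12/13) + 7 = -29/13.
For the smuggler: with q = P(Y), equating A's and B's payoffs gives −q − 2 = 12q − 5 ⇒ q = 3/13.

-29/13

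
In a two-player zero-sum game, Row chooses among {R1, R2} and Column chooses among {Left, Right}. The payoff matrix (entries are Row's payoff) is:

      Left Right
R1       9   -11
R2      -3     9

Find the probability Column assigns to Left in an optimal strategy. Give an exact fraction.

Row minima: R1 → -11, R2 → -3; maximin = -3.
Column maxima: Left → 9, Right → 9; minimax = 9.
-3 ≠ 9, so there is no saddle point; optimal play is mixed.
Let Row play R1 with probability p. Expected payoff against Left: 9p + (-3)(1−p) = 12p − 3; against Right: (-11)p + 9(1−p) = −20p + 9.
Setting these equal: 12p − 3 = −20p + 9 ⇒ 32p = 12 ⇒ p = 3/8, and the value is (12)·(3/8) − 3 = 3/2.
For Column: with q = P(Left), equating R1's and R2's payoffs gives 20q − 11 = −12q + 9 ⇒ q = 5/8.

5/8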